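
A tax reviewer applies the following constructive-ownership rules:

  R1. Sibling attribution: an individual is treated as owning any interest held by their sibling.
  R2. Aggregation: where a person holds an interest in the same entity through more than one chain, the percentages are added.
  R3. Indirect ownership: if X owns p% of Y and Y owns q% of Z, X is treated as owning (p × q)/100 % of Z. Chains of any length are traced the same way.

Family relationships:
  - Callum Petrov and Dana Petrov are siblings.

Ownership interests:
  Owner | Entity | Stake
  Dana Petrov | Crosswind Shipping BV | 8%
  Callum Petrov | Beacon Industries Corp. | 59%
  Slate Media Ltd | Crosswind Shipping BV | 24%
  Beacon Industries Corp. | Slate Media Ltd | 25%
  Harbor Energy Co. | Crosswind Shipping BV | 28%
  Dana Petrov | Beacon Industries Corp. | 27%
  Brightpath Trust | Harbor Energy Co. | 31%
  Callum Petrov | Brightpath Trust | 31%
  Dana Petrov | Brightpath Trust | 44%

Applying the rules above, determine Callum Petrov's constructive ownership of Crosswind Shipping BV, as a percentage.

By sibling attribution (R1), Callum Petrov is treated as also owning Dana Petrov's interest in Beacon Industries Corp, giving 59% + 27% = 86%.
By sibling attribution (R1), Callum Petrov is treated as also owning Dana Petrov's interest in Brightpath Trust, giving 31% + 44% = 75%.
By sibling attribution (R1), Callum Petrov is treated as owning Dana Petrov's 8% interest in Crosswind Shipping BV.
Chain via Beacon Industries Corp. → Slate Media Ltd (R3): 86% × 25% × 24% = 5.16% of Crosswind Shipping BV.
Chain via Brightpath Trust → Harbor Energy Co. (R3): 75% × 31% × 28% = 6.51% of Crosswind Shipping BV.
Direct interest in Crosswind Shipping BV: 8%.
Aggregating (R2): 5.16% + 6.51% + 8% = 19.67%.

19.67%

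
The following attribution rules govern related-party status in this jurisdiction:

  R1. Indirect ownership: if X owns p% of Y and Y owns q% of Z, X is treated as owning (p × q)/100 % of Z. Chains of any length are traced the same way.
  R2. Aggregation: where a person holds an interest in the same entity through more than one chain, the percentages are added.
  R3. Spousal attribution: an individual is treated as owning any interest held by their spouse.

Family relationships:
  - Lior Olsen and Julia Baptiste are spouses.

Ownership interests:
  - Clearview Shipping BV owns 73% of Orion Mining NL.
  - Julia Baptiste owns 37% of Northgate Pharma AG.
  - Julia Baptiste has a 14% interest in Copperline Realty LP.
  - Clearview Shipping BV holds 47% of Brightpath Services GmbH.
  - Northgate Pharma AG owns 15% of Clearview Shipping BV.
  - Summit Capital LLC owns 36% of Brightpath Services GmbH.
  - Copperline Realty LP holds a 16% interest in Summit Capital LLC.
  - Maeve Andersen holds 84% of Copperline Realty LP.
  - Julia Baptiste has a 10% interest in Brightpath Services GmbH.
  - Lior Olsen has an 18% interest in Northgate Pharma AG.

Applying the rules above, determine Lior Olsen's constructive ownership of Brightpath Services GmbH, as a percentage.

By spousal attribution (R3), Lior Olsen is treated as also owning Julia Baptiste's interest in Northgate Pharma AG, giving 18% + 37% = 55%.
By spousal attribution (R3), Lior Olsen is treated as owning Julia Baptiste's 14% interest in Copperline Realty LP.
By spousal attribution (R3), Lior Olsen is treated as owning Julia Baptiste's 10% interest in Brightpath Services GmbH.
Chain via Northgate Pharma AG → Clearview Shipping BV (R1): 55% × 15% × 47% = 3.8775% of Brightpath Services GmbH.
Chain via Copperline Realty LP → Summit Capital LLC (R1): 14% × 16% × 36% = 0.8064% of Brightpath Services GmbH.
Direct interest in Brightpath Services GmbH: 10%.
Aggregating (R2): 3.8775% + 0.8064% + 10% = 14.6839%.

14.6839%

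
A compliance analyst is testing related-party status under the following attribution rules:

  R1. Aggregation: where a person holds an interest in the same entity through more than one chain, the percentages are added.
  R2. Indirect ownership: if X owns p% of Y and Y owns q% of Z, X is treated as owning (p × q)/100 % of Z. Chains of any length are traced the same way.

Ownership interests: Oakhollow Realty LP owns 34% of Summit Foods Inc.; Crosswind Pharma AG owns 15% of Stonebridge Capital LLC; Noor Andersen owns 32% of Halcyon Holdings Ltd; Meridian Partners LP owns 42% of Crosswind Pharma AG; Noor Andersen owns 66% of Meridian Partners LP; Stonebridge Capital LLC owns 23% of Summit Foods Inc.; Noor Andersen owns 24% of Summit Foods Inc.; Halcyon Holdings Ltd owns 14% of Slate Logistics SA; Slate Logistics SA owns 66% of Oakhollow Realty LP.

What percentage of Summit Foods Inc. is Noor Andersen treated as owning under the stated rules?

Chain via Halcyon Holdings Ltd → Slate Logistics SA → Oakhollow Realty LP (R2): 32% × 14% × 66% × 34% = 1.005312% of Summit Foods Inc.
Chain via Meridian Partners LP → Crosswind Pharma AG → Stonebridge Capital LLC (R2): 66% × 42% × 15% × 23% = 0.95634% of Summit Foods Inc.
Direct interest in Summit Foods Inc: 24%.
Aggregating (R1): 1.005312% + 0.95634% + 24% = 25.961652%.

25.961652%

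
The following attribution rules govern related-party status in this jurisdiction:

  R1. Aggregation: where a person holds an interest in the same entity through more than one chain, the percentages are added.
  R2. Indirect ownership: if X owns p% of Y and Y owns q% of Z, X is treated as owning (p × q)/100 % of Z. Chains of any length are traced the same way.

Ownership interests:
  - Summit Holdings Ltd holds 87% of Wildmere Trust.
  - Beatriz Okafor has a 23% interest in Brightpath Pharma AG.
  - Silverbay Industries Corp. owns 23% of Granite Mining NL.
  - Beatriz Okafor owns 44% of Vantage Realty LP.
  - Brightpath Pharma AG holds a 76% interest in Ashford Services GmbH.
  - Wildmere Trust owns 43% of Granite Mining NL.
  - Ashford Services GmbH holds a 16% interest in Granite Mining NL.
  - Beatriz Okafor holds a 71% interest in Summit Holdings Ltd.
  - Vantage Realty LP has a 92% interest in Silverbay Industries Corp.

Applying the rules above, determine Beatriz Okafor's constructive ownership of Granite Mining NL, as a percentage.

Chain via Vantage Realty LP → Silverbay Industries Corp. (R2): 44% × 92% × 23% = 9.3104% of Granite Mining NL.
Chain via Brightpath Pharma AG → Ashford Services GmbH (R2): 23% × 76% × 16% = 2.7968% of Granite Mining NL.
Chain via Summit Holdings Ltd → Wildmere Trust (R2): 71% × 87% × 43% = 26.5611% of Granite Mining NL.
Aggregating (R1): 9.3104% + 2.7968% + 26.5611% = 38.6683%.

38.6683%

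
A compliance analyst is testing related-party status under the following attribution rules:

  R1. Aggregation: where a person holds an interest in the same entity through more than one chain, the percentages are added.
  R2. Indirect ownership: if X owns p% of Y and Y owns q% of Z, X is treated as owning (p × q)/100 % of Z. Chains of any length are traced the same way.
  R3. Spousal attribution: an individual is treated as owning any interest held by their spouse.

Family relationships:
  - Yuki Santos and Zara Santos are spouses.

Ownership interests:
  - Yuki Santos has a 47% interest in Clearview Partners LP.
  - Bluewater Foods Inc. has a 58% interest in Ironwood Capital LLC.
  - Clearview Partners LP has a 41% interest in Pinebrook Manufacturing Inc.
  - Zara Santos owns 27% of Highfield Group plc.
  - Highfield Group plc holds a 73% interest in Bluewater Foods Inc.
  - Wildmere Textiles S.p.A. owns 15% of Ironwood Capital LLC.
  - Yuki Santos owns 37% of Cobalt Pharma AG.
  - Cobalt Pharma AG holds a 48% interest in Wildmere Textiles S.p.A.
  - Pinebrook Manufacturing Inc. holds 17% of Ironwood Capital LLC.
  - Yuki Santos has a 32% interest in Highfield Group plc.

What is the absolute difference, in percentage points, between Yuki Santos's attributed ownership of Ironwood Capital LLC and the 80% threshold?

By spousal attribution (R3), Yuki Santos is treated as also owning Zara Santos's interest in Highfield Group plc, giving 32% + 27% = 59%.
Chain via Clearview Partners LP → Pinebrook Manufacturing Inc. (R2): 47% × 41% × 17% = 3.2759% of Ironwood Capital LLC.
Chain via Cobalt Pharma AG → Wildmere Textiles S.p.A. (R2): 37% × 48% × 15% = 2.664% of Ironwood Capital LLC.
Chain via Highfield Group plc → Bluewater Foods Inc. (R2): 59% × 73% × 58% = 24.9806% of Ironwood Capital LLC.
Aggregating (R1): 3.2759% + 2.664% + 24.9806% = 30.9205%.
30.9205% falls short of the 80% threshold by 49.0795 percentage points.

49.0795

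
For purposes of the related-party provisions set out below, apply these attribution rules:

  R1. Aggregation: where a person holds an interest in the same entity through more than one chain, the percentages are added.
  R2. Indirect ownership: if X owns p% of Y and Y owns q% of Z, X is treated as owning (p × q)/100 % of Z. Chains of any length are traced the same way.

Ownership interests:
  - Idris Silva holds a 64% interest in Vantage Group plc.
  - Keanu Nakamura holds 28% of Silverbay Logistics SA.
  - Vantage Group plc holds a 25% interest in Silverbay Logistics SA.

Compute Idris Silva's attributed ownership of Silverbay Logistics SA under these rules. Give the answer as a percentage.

16%

Chain via Vantage Group plc (R2): 64% × 25% = 16% of Silverbay Logistics SA.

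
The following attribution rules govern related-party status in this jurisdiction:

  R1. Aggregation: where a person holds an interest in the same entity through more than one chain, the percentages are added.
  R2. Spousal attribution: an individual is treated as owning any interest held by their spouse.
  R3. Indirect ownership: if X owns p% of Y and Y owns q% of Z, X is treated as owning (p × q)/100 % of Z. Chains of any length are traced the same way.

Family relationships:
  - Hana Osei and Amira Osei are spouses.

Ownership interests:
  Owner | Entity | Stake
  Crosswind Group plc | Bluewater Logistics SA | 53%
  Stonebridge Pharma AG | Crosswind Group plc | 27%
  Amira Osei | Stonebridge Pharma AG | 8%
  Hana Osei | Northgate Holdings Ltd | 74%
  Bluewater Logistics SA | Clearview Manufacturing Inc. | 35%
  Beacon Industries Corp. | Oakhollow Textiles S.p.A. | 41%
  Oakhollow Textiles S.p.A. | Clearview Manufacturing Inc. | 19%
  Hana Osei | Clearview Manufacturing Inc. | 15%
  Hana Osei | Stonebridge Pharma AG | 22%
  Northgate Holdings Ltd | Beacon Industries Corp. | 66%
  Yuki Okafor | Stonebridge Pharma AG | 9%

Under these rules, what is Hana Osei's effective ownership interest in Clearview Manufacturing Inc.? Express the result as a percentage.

By spousal attribution (R2), Hana Osei is treated as also owning Amira Osei's interest in Stonebridge Pharma AG, giving 22% + 8% = 30%.
Chain via Stonebridge Pharma AG → Crosswind Group plc → Bluewater Logistics SA (R3): 30% × 27% × 53% × 35% = 1.50255% of Clearview Manufacturing Inc.
Chain via Northgate Holdings Ltd → Beacon Industries Corp. → Oakhollow Textiles S.p.A. (R3): 74% × 66% × 41% × 19% = 3.804636% of Clearview Manufacturing Inc.
Direct interest in Clearview Manufacturing Inc: 15%.
Aggregating (R1): 1.50255% + 3.804636% + 15% = 20.307186%.

20.307186%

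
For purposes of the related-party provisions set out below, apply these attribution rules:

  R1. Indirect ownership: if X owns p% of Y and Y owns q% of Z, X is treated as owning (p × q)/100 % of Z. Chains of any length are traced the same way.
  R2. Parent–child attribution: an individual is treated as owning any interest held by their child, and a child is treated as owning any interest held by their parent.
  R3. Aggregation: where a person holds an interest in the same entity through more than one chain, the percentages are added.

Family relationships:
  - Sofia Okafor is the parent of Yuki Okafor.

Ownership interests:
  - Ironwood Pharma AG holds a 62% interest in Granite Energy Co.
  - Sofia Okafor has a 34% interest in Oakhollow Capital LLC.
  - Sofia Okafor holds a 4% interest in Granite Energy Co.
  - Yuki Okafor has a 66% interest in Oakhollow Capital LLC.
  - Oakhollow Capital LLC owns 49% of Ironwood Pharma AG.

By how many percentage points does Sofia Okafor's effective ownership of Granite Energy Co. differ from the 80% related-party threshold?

By parent–child attribution (R2), Sofia Okafor is treated as also owning Yuki Okafor's interest in Oakhollow Capital LLC, giving 34% + 66% = 100%.
Chain via Oakhollow Capital LLC → Ironwood Pharma AG (R1): 100% × 49% × 62% = 30.38% of Granite Energy Co.
Direct interest in Granite Energy Co: 4%.
Aggregating (R3): 30.38% + 4% = 34.38%.
34.38% falls short of the 80% threshold by 45.62 percentage points.

45.62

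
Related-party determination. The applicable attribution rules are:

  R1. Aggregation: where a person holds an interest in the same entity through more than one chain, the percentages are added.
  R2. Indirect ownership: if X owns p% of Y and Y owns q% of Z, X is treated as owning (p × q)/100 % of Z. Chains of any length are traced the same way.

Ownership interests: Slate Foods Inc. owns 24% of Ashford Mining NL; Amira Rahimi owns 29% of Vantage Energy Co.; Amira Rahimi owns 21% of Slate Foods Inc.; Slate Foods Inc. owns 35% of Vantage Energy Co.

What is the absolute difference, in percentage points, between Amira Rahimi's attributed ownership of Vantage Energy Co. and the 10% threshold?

26.35

Chain via Slate Foods Inc. (R2): 21% × 35% = 7.35% of Vantage Energy Co.
Direct interest in Vantage Energy Co: 29%.
Aggregating (R1): 7.35% + 29% = 36.35%.
36.35% exceeds the 10% threshold by 26.35 percentage points.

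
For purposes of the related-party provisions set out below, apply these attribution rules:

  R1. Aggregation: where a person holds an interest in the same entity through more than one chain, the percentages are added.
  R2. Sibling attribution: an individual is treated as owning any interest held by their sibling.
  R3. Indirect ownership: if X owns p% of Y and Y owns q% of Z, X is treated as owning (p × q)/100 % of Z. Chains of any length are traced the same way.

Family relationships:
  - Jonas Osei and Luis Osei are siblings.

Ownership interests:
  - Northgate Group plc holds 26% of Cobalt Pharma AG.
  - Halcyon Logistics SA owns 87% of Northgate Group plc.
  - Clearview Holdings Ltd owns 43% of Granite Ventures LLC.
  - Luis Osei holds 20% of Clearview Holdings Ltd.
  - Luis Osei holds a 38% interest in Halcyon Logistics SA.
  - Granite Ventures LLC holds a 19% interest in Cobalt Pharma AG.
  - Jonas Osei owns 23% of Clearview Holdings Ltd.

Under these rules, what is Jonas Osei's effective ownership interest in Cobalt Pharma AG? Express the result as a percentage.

By sibling attribution (R2), Jonas Osei is treated as also owning Luis Osei's interest in Clearview Holdings Ltd, giving 23% + 20% = 43%.
By sibling attribution (R2), Jonas Osei is treated as owning Luis Osei's 38% interest in Halcyon Logistics SA.
Chain via Clearview Holdings Ltd → Granite Ventures LLC (R3): 43% × 43% × 19% = 3.5131% of Cobalt Pharma AG.
Chain via Halcyon Logistics SA → Northgate Group plc (R3): 38% × 87% × 26% = 8.5956% of Cobalt Pharma AG.
Aggregating (R1): 3.5131% + 8.5956% = 12.1087%.

12.1087%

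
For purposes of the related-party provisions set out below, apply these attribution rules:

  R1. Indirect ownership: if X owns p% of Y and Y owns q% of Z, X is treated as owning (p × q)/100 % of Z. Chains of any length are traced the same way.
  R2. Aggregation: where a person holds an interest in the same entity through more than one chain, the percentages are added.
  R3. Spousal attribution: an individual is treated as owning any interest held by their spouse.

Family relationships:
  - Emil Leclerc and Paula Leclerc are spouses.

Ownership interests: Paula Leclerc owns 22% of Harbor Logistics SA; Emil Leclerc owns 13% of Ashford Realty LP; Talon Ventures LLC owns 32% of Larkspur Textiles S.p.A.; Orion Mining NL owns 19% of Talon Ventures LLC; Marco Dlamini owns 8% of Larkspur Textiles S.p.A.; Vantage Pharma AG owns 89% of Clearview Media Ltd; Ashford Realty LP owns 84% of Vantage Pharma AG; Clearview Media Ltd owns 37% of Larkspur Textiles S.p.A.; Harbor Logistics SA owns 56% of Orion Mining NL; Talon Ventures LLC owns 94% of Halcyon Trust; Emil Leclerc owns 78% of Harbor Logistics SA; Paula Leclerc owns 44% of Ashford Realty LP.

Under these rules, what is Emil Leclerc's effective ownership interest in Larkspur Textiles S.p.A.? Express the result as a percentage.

19.171684%

By spousal attribution (R3), Emil Leclerc is treated as also owning Paula Leclerc's interest in Harbor Logistics SA, giving 78% + 22% = 100%.
By spousal attribution (R3), Emil Leclerc is treated as also owning Paula Leclerc's interest in Ashford Realty LP, giving 13% + 44% = 57%.
Chain via Harbor Logistics SA → Orion Mining NL → Talon Ventures LLC (R1): 100% × 56% × 19% × 32% = 3.4048% of Larkspur Textiles S.p.A.
Chain via Ashford Realty LP → Vantage Pharma AG → Clearview Media Ltd (R1): 57% × 84% × 89% × 37% = 15.766884% of Larkspur Textiles S.p.A.
Aggregating (R2): 3.4048% + 15.766884% = 19.171684%.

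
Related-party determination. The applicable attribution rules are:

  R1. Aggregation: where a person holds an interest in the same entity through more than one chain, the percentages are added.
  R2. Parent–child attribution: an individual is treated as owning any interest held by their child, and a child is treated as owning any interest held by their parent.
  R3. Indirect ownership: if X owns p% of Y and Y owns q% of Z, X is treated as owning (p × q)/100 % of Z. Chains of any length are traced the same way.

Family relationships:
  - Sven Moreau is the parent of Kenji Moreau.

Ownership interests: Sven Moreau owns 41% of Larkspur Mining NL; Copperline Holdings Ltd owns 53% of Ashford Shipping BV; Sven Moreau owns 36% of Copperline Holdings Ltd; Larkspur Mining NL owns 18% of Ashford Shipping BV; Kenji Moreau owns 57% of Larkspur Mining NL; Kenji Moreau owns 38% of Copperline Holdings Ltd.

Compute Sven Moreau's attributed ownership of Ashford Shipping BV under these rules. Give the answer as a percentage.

By parent–child attribution (R2), Sven Moreau is treated as also owning Kenji Moreau's interest in Larkspur Mining NL, giving 41% + 57% = 98%.
By parent–child attribution (R2), Sven Moreau is treated as also owning Kenji Moreau's interest in Copperline Holdings Ltd, giving 36% + 38% = 74%.
Chain via Larkspur Mining NL (R3): 98% × 18% = 17.64% of Ashford Shipping BV.
Chain via Copperline Holdings Ltd (R3): 74% × 53% = 39.22% of Ashford Shipping BV.
Aggregating (R1): 17.64% + 39.22% = 56.86%.

56.86%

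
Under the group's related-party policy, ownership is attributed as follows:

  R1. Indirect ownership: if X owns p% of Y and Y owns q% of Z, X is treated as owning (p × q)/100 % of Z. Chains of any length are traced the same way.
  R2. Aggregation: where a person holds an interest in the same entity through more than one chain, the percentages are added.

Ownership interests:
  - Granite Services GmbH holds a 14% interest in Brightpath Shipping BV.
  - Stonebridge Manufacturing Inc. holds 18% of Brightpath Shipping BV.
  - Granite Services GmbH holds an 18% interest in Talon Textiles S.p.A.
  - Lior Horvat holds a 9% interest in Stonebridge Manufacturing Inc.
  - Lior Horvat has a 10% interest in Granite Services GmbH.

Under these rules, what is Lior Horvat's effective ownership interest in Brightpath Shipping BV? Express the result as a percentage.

Chain via Granite Services GmbH (R1): 10% × 14% = 1.4% of Brightpath Shipping BV.
Chain via Stonebridge Manufacturing Inc. (R1): 9% × 18% = 1.62% of Brightpath Shipping BV.
Aggregating (R2): 1.4% + 1.62% = 3.02%.

3.02%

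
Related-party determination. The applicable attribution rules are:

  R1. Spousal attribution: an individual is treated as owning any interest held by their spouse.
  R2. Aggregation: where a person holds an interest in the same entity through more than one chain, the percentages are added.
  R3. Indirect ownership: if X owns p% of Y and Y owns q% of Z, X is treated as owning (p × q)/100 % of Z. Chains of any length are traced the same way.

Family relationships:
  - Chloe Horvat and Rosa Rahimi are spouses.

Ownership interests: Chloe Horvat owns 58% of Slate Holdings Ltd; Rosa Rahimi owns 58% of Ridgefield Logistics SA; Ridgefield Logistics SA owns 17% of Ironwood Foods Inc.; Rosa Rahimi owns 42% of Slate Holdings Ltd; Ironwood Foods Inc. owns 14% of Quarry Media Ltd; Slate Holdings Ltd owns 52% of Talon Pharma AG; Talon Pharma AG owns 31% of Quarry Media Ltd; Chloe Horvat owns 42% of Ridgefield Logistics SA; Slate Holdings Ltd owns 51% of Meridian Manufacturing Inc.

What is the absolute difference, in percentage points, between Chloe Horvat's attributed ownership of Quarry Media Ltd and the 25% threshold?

6.5

By spousal attribution (R1), Chloe Horvat is treated as also owning Rosa Rahimi's interest in Slate Holdings Ltd, giving 58% + 42% = 100%.
By spousal attribution (R1), Chloe Horvat is treated as also owning Rosa Rahimi's interest in Ridgefield Logistics SA, giving 42% + 58% = 100%.
Chain via Slate Holdings Ltd → Talon Pharma AG (R3): 100% × 52% × 31% = 16.12% of Quarry Media Ltd.
Chain via Ridgefield Logistics SA → Ironwood Foods Inc. (R3): 100% × 17% × 14% = 2.38% of Quarry Media Ltd.
Aggregating (R2): 16.12% + 2.38% = 18.5%.
18.5% falls short of the 25% threshold by 6.5 percentage points.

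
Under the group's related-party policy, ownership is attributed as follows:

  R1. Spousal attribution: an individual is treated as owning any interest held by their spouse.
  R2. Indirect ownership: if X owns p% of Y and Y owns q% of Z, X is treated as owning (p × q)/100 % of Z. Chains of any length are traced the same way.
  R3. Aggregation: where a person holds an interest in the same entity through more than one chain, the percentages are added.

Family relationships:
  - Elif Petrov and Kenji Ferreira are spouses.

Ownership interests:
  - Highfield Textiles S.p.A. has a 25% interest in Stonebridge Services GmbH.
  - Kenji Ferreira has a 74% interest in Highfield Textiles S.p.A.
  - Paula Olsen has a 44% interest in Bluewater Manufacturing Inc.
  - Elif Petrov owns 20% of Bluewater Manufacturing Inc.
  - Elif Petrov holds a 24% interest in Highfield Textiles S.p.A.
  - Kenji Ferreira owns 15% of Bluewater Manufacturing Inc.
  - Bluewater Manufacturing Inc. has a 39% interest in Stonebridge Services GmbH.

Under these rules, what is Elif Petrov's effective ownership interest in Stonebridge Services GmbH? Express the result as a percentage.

38.15%

By spousal attribution (R1), Elif Petrov is treated as also owning Kenji Ferreira's interest in Bluewater Manufacturing Inc, giving 20% + 15% = 35%.
By spousal attribution (R1), Elif Petrov is treated as also owning Kenji Ferreira's interest in Highfield Textiles S.p.A, giving 24% + 74% = 98%.
Chain via Bluewater Manufacturing Inc. (R2): 35% × 39% = 13.65% of Stonebridge Services GmbH.
Chain via Highfield Textiles S.p.A. (R2): 98% × 25% = 24.5% of Stonebridge Services GmbH.
Aggregating (R3): 13.65% + 24.5% = 38.15%.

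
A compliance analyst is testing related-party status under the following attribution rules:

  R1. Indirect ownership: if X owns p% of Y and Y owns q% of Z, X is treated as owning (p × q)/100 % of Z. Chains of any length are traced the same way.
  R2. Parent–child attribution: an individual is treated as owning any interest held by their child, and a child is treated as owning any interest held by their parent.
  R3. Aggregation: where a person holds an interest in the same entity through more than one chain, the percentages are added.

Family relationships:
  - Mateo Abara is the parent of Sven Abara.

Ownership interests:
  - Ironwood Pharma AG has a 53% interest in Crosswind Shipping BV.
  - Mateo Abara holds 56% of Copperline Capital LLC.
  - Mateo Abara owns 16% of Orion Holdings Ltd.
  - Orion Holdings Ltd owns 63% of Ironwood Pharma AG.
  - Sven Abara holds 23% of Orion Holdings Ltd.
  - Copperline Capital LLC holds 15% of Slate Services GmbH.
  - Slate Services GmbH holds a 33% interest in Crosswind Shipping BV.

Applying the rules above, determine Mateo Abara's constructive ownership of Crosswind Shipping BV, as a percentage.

15.7941%

By parent–child attribution (R2), Mateo Abara is treated as also owning Sven Abara's interest in Orion Holdings Ltd, giving 16% + 23% = 39%.
Chain via Copperline Capital LLC → Slate Services GmbH (R1): 56% × 15% × 33% = 2.772% of Crosswind Shipping BV.
Chain via Orion Holdings Ltd → Ironwood Pharma AG (R1): 39% × 63% × 53% = 13.0221% of Crosswind Shipping BV.
Aggregating (R3): 2.772% + 13.0221% = 15.7941%.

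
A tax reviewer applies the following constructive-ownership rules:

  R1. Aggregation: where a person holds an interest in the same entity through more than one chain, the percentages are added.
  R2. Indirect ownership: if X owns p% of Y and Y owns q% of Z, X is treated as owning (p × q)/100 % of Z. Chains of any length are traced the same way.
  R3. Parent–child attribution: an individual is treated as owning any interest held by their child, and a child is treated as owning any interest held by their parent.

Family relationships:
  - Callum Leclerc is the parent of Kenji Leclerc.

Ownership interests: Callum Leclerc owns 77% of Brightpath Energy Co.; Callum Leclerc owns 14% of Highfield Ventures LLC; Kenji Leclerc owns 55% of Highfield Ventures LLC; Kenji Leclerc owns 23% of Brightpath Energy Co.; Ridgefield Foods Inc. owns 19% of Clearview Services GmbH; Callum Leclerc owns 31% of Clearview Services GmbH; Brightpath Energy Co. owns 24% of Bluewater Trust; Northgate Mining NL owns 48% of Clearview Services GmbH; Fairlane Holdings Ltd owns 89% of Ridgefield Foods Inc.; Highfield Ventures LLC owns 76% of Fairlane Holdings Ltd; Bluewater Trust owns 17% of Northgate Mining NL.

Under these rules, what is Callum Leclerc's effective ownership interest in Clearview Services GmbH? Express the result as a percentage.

41.826004%

By parent–child attribution (R3), Callum Leclerc is treated as also owning Kenji Leclerc's interest in Brightpath Energy Co, giving 77% + 23% = 100%.
By parent–child attribution (R3), Callum Leclerc is treated as also owning Kenji Leclerc's interest in Highfield Ventures LLC, giving 14% + 55% = 69%.
Chain via Brightpath Energy Co. → Bluewater Trust → Northgate Mining NL (R2): 100% × 24% × 17% × 48% = 1.9584% of Clearview Services GmbH.
Chain via Highfield Ventures LLC → Fairlane Holdings Ltd → Ridgefield Foods Inc. (R2): 69% × 76% × 89% × 19% = 8.867604% of Clearview Services GmbH.
Direct interest in Clearview Services GmbH: 31%.
Aggregating (R1): 1.9584% + 8.867604% + 31% = 41.826004%.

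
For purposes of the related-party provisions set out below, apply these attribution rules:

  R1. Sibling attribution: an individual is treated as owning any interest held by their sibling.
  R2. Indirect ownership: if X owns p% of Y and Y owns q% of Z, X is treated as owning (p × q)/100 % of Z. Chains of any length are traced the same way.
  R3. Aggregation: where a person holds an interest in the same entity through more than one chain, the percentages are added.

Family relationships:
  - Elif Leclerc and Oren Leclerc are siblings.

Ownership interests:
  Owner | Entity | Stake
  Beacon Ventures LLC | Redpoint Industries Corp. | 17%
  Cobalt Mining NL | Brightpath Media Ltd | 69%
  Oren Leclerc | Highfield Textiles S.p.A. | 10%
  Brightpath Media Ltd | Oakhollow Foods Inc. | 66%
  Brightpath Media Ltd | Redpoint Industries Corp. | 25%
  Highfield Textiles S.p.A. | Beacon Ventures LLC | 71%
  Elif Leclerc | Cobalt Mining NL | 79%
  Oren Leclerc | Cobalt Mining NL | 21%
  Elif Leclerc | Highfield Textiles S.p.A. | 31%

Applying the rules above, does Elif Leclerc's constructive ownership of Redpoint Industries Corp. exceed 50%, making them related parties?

No

By sibling attribution (R1), Elif Leclerc is treated as also owning Oren Leclerc's interest in Highfield Textiles S.p.A, giving 31% + 10% = 41%.
By sibling attribution (R1), Elif Leclerc is treated as also owning Oren Leclerc's interest in Cobalt Mining NL, giving 79% + 21% = 100%.
Chain via Highfield Textiles S.p.A. → Beacon Ventures LLC (R2): 41% × 71% × 17% = 4.9487% of Redpoint Industries Corp.
Chain via Cobalt Mining NL → Brightpath Media Ltd (R2): 100% × 69% × 25% = 17.25% of Redpoint Industries Corp.
Aggregating (R3): 4.9487% + 17.25% = 22.1987%.
22.1987% does not exceed the 50% threshold, so Elif is not a related party to Redpoint Industries Corp.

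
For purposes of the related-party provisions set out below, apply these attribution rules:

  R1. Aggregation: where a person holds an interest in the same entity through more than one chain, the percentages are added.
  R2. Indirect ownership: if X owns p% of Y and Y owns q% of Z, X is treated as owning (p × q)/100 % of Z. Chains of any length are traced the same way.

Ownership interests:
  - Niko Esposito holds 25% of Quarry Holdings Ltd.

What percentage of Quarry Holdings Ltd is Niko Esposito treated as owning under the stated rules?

Direct interest in Quarry Holdings Ltd: 25%.

25%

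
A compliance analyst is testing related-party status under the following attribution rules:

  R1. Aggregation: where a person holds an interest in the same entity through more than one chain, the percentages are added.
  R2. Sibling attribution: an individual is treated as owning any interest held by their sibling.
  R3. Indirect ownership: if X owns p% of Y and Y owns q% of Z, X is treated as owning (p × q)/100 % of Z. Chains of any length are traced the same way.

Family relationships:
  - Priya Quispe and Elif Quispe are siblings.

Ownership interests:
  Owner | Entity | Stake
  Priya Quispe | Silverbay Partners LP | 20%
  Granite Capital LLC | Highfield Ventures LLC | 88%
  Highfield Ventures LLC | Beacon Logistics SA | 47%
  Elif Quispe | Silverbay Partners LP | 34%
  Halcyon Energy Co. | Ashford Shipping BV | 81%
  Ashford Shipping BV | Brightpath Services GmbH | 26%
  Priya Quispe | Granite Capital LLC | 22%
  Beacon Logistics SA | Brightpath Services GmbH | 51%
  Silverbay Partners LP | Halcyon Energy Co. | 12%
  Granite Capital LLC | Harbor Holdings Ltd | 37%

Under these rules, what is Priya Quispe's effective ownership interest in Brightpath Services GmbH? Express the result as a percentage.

6.00528%

By sibling attribution (R2), Priya Quispe is treated as also owning Elif Quispe's interest in Silverbay Partners LP, giving 20% + 34% = 54%.
Chain via Granite Capital LLC → Highfield Ventures LLC → Beacon Logistics SA (R3): 22% × 88% × 47% × 51% = 4.640592% of Brightpath Services GmbH.
Chain via Silverbay Partners LP → Halcyon Energy Co. → Ashford Shipping BV (R3): 54% × 12% × 81% × 26% = 1.364688% of Brightpath Services GmbH.
Aggregating (R1): 4.640592% + 1.364688% = 6.00528%.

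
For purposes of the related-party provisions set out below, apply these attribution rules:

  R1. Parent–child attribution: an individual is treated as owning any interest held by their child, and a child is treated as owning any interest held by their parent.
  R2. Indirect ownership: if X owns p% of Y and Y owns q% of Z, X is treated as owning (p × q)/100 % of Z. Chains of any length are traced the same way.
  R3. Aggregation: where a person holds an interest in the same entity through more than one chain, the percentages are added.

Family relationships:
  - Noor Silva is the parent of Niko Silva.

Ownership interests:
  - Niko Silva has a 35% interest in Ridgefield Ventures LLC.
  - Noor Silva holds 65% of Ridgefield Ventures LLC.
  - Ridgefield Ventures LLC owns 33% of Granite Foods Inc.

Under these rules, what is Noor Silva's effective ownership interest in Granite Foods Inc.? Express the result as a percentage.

33%

By parent–child attribution (R1), Noor Silva is treated as also owning Niko Silva's interest in Ridgefield Ventures LLC, giving 65% + 35% = 100%.
Chain via Ridgefield Ventures LLC (R2): 100% × 33% = 33% of Granite Foods Inc.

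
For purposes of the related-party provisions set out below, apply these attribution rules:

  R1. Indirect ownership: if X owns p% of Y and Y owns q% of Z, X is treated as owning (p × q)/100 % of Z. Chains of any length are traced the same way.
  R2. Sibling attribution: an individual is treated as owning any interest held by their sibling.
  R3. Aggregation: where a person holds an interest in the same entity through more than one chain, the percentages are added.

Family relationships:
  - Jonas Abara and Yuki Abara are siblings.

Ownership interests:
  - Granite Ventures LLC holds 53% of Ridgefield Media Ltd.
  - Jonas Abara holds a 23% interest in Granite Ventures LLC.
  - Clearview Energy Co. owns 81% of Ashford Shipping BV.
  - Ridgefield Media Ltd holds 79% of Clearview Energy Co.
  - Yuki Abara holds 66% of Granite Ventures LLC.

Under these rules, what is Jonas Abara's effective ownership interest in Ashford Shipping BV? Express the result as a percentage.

By sibling attribution (R2), Jonas Abara is treated as also owning Yuki Abara's interest in Granite Ventures LLC, giving 23% + 66% = 89%.
Chain via Granite Ventures LLC → Ridgefield Media Ltd → Clearview Energy Co. (R1): 89% × 53% × 79% × 81% = 30.184083% of Ashford Shipping BV.

30.184083%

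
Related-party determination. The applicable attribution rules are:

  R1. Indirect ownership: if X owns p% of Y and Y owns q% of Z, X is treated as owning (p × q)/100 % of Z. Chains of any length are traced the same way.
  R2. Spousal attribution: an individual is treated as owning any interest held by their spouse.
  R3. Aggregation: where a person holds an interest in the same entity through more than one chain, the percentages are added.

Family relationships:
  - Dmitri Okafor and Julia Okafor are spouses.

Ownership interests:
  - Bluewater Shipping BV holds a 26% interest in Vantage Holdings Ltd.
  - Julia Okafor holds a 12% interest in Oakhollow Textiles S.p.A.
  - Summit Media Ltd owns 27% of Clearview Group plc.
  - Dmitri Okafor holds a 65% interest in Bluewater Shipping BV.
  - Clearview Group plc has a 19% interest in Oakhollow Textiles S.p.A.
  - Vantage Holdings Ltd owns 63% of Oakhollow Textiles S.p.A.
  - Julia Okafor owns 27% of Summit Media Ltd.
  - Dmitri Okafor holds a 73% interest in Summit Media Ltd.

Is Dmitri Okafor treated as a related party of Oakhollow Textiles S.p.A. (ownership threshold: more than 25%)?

Yes

By spousal attribution (R2), Dmitri Okafor is treated as also owning Julia Okafor's interest in Summit Media Ltd, giving 73% + 27% = 100%.
By spousal attribution (R2), Dmitri Okafor is treated as owning Julia Okafor's 12% interest in Oakhollow Textiles S.p.A.
Chain via Summit Media Ltd → Clearview Group plc (R1): 100% × 27% × 19% = 5.13% of Oakhollow Textiles S.p.A.
Chain via Bluewater Shipping BV → Vantage Holdings Ltd (R1): 65% × 26% × 63% = 10.647% of Oakhollow Textiles S.p.A.
Direct interest in Oakhollow Textiles S.p.A: 12%.
Aggregating (R3): 5.13% + 10.647% + 12% = 27.777%.
27.777% exceeds the 25% threshold, so Dmitri is a related party to Oakhollow Textiles S.p.A.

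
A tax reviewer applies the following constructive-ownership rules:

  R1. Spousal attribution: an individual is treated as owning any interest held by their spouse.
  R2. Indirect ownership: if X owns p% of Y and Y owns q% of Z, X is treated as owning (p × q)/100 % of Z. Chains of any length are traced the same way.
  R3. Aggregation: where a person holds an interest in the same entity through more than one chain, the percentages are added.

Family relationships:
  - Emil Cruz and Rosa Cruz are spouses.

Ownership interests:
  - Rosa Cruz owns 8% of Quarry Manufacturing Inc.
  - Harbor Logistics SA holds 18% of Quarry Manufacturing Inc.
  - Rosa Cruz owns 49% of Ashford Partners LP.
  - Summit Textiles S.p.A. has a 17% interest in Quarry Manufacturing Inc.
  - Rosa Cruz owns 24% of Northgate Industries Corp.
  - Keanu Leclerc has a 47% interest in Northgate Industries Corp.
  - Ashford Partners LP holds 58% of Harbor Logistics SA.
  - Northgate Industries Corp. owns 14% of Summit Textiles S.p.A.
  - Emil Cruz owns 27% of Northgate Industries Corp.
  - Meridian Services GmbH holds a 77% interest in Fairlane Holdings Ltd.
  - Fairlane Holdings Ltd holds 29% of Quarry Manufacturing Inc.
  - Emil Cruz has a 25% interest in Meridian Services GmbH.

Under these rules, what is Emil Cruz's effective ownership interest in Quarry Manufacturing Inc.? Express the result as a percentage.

By spousal attribution (R1), Emil Cruz is treated as also owning Rosa Cruz's interest in Northgate Industries Corp, giving 27% + 24% = 51%.
By spousal attribution (R1), Emil Cruz is treated as owning Rosa Cruz's 49% interest in Ashford Partners LP.
By spousal attribution (R1), Emil Cruz is treated as owning Rosa Cruz's 8% interest in Quarry Manufacturing Inc.
Chain via Northgate Industries Corp. → Summit Textiles S.p.A. (R2): 51% × 14% × 17% = 1.2138% of Quarry Manufacturing Inc.
Chain via Meridian Services GmbH → Fairlane Holdings Ltd (R2): 25% × 77% × 29% = 5.5825% of Quarry Manufacturing Inc.
Chain via Ashford Partners LP → Harbor Logistics SA (R2): 49% × 58% × 18% = 5.1156% of Quarry Manufacturing Inc.
Direct interest in Quarry Manufacturing Inc: 8%.
Aggregating (R3): 1.2138% + 5.5825% + 5.1156% + 8% = 19.9119%.

19.9119%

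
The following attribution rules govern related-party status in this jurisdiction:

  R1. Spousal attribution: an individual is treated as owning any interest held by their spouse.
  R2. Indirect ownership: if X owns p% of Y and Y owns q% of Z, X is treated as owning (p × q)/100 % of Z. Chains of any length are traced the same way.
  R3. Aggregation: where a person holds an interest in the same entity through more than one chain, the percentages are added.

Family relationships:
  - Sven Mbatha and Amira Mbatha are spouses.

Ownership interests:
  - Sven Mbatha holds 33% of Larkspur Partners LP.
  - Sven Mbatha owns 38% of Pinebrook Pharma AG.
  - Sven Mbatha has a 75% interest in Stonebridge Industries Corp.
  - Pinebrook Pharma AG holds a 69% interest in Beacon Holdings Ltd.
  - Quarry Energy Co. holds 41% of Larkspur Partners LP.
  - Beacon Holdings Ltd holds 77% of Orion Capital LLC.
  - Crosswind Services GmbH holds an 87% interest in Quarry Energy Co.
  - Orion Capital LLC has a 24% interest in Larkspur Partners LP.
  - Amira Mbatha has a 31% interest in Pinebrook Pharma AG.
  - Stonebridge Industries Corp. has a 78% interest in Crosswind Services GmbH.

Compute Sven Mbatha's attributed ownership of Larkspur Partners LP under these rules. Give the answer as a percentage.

By spousal attribution (R1), Sven Mbatha is treated as also owning Amira Mbatha's interest in Pinebrook Pharma AG, giving 38% + 31% = 69%.
Chain via Stonebridge Industries Corp. → Crosswind Services GmbH → Quarry Energy Co. (R2): 75% × 78% × 87% × 41% = 20.86695% of Larkspur Partners LP.
Chain via Pinebrook Pharma AG → Beacon Holdings Ltd → Orion Capital LLC (R2): 69% × 69% × 77% × 24% = 8.798328% of Larkspur Partners LP.
Direct interest in Larkspur Partners LP: 33%.
Aggregating (R3): 20.86695% + 8.798328% + 33% = 62.665278%.

62.665278%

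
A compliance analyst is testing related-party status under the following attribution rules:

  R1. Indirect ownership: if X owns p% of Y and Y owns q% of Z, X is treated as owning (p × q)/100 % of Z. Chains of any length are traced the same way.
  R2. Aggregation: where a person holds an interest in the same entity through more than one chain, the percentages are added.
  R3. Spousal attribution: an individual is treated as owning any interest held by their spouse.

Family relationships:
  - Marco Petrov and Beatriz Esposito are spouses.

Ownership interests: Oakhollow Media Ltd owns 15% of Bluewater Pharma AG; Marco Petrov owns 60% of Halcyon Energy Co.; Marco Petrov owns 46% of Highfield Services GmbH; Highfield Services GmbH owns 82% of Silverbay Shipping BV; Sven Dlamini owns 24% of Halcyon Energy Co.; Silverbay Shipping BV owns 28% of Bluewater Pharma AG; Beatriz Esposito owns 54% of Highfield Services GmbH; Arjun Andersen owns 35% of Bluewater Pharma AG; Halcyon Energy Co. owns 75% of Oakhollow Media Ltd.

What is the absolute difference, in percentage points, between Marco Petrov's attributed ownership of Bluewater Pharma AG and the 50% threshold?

20.29

By spousal attribution (R3), Marco Petrov is treated as also owning Beatriz Esposito's interest in Highfield Services GmbH, giving 46% + 54% = 100%.
Chain via Halcyon Energy Co. → Oakhollow Media Ltd (R1): 60% × 75% × 15% = 6.75% of Bluewater Pharma AG.
Chain via Highfield Services GmbH → Silverbay Shipping BV (R1): 100% × 82% × 28% = 22.96% of Bluewater Pharma AG.
Aggregating (R2): 6.75% + 22.96% = 29.71%.
29.71% falls short of the 50% threshold by 20.29 percentage points.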